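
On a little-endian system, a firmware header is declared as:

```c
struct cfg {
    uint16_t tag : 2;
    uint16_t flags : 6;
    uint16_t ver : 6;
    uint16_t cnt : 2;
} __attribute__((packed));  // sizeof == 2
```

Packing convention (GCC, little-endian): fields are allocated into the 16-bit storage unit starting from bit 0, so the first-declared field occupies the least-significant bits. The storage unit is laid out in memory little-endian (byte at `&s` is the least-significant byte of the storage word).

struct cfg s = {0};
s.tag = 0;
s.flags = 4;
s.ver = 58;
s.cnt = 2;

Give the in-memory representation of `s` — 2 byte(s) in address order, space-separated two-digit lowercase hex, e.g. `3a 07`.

tag (2b) val=0 bits=0x0 at bit 0: 0x0000
flags (6b) val=4 bits=0x4 at bit 2: 0x0010
ver (6b) val=58 bits=0x3a at bit 8: 0x3a10
cnt (2b) val=2 bits=0x2 at bit 14: 0xba10
word = 0xba10 → little-endian bytes:
  [0]=0x10  [1]=0xba

10 ba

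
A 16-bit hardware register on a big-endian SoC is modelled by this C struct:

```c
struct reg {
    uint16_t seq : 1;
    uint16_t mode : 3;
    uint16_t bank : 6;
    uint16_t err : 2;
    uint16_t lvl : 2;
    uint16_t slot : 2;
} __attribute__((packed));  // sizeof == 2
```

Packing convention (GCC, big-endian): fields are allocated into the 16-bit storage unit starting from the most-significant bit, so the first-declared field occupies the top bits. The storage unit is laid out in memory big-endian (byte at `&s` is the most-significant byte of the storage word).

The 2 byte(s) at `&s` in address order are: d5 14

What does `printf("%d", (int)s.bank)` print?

[0]=0xd5 [1]=0x14 (big-endian) → word 0xd514
seq:1 @ bit 15 → (0xd514>>15)&0x1 = 0x1
mode:3 @ bit 12 → (0xd514>>12)&0x7 = 0x5
bank:6 @ bit 6 → (0xd514>>6)&0x3f = 0x14  ←
err:2 @ bit 4 → (0xd514>>4)&0x3 = 0x1
lvl:2 @ bit 2 → (0xd514>>2)&0x3 = 0x1
slot:2 @ bit 0 → (0xd514>>0)&0x3 = 0x0

20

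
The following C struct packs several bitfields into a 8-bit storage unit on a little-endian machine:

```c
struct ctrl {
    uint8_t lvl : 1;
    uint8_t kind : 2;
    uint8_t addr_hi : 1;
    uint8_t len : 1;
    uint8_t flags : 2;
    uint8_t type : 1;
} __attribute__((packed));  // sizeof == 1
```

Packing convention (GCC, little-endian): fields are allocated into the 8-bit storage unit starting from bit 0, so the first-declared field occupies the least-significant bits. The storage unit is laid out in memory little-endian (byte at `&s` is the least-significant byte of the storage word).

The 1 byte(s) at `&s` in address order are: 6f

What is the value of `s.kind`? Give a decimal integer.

[0]=0x6f (little-endian) → word 0x6f
lvl [0+:1] = (word>>0) & 0x1 = 1
kind [1+:2] = (word>>1) & 0x3 = 3  ←
addr_hi [3+:1] = (word>>3) & 0x1 = 1
len [4+:1] = (word>>4) & 0x1 = 0
flags [5+:2] = (word>>5) & 0x3 = 3
type [7+:1] = (word>>7) & 0x1 = 0

3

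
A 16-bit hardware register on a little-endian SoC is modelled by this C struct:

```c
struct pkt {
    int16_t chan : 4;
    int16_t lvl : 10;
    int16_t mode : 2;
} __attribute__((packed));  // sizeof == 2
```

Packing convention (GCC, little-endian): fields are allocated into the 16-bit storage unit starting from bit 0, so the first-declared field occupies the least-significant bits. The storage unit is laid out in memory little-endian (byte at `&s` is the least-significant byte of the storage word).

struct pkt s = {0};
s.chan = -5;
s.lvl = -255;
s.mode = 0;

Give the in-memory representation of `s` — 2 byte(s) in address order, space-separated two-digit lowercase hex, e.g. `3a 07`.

chan:4 = -5 → 0xb << 0 → word 0x000b
lvl:10 = -255 → 0x301 << 4 → word 0x301b
mode:2 = 0 → 0x0 << 14 → word 0x301b
word = 0x301b → little-endian bytes:
  [0]=0x1b  [1]=0x30

1b 30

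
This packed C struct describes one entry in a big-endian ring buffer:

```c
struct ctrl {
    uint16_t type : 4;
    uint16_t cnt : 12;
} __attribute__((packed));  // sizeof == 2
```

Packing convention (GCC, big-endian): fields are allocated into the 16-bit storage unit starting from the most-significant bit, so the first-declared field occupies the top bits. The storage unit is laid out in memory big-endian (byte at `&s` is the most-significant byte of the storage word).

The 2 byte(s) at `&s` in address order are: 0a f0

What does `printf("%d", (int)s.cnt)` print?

2800

[0]=0x0a [1]=0xf0 (big-endian) → word 0x0af0
type [12+:4] = (word>>12) & 0xf = 0
cnt [0+:12] = (word>>0) & 0xfff = 2800  ←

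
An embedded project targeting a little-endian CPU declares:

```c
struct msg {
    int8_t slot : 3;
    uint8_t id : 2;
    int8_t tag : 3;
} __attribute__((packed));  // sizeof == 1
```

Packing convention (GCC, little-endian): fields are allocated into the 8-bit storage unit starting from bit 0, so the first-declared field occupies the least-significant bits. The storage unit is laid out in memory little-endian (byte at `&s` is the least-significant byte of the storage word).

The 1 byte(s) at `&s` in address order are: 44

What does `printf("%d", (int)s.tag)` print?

[0]=0x44 (little-endian) → word 0x44
slot:3 @ bit 0 → (0x44>>0)&0x7 = 0x4
id:2 @ bit 3 → (0x44>>3)&0x3 = 0x0
tag:3 @ bit 5 → (0x44>>5)&0x7 = 0x2  ←
tag signed 3b, MSB=0: value = 2

2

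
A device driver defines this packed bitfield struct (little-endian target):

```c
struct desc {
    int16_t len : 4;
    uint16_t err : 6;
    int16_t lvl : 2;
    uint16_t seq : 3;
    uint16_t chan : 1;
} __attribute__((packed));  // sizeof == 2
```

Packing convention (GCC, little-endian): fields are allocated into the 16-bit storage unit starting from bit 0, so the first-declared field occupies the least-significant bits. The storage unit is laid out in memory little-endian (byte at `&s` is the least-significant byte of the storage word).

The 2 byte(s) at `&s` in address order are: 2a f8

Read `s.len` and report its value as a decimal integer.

-6

[0]=0x2a [1]=0xf8 (little-endian) → word 0xf82a
len [0+:4] = (word>>0) & 0xf = 10  ←
err [4+:6] = (word>>4) & 0x3f = 2
lvl [10+:2] = (word>>10) & 0x3 = 2
seq [12+:3] = (word>>12) & 0x7 = 7
chan [15+:1] = (word>>15) & 0x1 = 1
len signed 4b, MSB=1: 10 - 16 = -6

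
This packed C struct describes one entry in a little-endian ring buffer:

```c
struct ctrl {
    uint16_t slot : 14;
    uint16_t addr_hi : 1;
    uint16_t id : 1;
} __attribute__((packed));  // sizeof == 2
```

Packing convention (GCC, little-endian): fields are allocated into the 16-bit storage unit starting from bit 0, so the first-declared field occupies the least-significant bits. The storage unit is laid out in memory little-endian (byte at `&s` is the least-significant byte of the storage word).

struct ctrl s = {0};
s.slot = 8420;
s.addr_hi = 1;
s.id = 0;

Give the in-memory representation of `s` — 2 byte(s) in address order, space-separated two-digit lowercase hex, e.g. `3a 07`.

e4 60

slot (14b) val=8420 bits=0x20e4 at bit 0: 0x20e4
addr_hi (1b) val=1 bits=0x1 at bit 14: 0x60e4
id (1b) val=0 bits=0x0 at bit 15: 0x60e4
word = 0x60e4 → little-endian bytes:
  [0]=0xe4  [1]=0x60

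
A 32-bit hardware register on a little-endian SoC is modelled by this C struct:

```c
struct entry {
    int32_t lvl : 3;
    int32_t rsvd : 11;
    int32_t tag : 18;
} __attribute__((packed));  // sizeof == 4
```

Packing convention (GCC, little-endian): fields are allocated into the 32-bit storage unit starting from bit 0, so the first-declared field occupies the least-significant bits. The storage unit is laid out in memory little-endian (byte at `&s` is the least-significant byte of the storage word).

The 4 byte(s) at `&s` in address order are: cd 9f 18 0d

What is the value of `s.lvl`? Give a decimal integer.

[0]=0xcd [1]=0x9f [2]=0x18 [3]=0x0d (little-endian) → word 0x0d189fcd
lvl [0+:3] = (word>>0) & 0x7 = 5  ←
rsvd [3+:11] = (word>>3) & 0x7ff = 1017
tag [14+:18] = (word>>14) & 0x3ffff = 13410
lvl signed 3b, MSB=1: 5 - 8 = -3

-3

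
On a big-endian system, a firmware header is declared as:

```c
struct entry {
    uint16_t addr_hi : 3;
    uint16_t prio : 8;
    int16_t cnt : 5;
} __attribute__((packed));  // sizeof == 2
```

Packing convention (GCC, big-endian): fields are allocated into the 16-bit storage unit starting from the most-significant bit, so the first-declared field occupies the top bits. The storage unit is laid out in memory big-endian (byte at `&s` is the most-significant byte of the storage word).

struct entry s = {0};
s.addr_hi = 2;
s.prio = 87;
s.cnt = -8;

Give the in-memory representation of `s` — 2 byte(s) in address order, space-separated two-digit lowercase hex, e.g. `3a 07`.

addr_hi (3b) val=2 bits=0x2 at bit 13: 0x4000
prio (8b) val=87 bits=0x57 at bit 5: 0x4ae0
cnt (5b) val=-8 bits=0x18 at bit 0: 0x4af8
word = 0x4af8 → big-endian bytes:
  [0]=0x4a  [1]=0xf8

4a f8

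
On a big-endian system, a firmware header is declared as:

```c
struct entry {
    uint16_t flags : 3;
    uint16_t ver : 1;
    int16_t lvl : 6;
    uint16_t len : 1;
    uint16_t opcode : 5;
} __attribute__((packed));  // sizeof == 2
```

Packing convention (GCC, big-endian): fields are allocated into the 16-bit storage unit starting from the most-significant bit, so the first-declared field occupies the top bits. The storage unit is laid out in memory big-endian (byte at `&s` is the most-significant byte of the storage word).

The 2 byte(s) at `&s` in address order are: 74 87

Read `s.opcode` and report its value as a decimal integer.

7

[0]=0x74 [1]=0x87 (big-endian) → word 0x7487
flags [13+:3] = (word>>13) & 0x7 = 3
ver [12+:1] = (word>>12) & 0x1 = 1
lvl [6+:6] = (word>>6) & 0x3f = 18
len [5+:1] = (word>>5) & 0x1 = 0
opcode [0+:5] = (word>>0) & 0x1f = 7  ←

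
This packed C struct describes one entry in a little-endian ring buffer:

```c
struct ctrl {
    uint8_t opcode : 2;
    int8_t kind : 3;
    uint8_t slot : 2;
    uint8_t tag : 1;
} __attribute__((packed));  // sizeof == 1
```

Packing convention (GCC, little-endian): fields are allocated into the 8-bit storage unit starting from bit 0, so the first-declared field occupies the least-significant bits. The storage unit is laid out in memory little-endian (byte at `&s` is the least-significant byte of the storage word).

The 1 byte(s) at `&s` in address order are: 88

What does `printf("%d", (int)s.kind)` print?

[0]=0x88 (little-endian) → word 0x88
opcode:2 @ bit 0 → (0x88>>0)&0x3 = 0x0
kind:3 @ bit 2 → (0x88>>2)&0x7 = 0x2  ←
slot:2 @ bit 5 → (0x88>>5)&0x3 = 0x0
tag:1 @ bit 7 → (0x88>>7)&0x1 = 0x1
kind signed 3b, MSB=0: value = 2

2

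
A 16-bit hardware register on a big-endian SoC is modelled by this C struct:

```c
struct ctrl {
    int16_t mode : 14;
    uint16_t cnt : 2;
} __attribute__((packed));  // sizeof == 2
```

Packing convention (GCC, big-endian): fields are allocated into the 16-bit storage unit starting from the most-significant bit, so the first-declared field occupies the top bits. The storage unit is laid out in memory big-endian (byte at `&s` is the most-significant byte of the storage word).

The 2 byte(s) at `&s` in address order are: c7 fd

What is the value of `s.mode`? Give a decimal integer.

[0]=0xc7 [1]=0xfd (big-endian) → word 0xc7fd
mode [2+:14] = (word>>2) & 0x3fff = 12799  ←
cnt [0+:2] = (word>>0) & 0x3 = 1
mode signed 14b, MSB=1: 12799 - 16384 = -3585

-3585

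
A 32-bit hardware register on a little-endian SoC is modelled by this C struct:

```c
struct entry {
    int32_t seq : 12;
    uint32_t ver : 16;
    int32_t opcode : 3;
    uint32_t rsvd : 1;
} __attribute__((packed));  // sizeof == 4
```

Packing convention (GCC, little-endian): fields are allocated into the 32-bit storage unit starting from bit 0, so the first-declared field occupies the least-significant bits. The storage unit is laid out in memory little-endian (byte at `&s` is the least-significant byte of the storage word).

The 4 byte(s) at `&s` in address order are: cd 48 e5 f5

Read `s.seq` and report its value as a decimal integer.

-1843

[0]=0xcd [1]=0x48 [2]=0xe5 [3]=0xf5 (little-endian) → word 0xf5e548cd
seq:12 @ bit 0 → (0xf5e548cd>>0)&0xfff = 0x8cd  ←
ver:16 @ bit 12 → (0xf5e548cd>>12)&0xffff = 0x5e54
opcode:3 @ bit 28 → (0xf5e548cd>>28)&0x7 = 0x7
rsvd:1 @ bit 31 → (0xf5e548cd>>31)&0x1 = 0x1
seq signed 12b, MSB=1: 2253 - 4096 = -1843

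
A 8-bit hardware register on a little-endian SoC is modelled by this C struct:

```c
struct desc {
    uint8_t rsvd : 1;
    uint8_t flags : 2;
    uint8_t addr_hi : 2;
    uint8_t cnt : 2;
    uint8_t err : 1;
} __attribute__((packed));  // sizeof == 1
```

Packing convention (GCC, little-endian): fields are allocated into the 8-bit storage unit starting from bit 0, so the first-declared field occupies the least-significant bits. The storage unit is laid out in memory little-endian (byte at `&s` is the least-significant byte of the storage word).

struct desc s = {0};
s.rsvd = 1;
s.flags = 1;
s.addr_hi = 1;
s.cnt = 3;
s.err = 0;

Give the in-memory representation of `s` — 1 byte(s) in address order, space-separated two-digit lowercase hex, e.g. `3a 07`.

6b

rsvd (1b) val=1 bits=0x1 at bit 0: 0x01
flags (2b) val=1 bits=0x1 at bit 1: 0x03
addr_hi (2b) val=1 bits=0x1 at bit 3: 0x0b
cnt (2b) val=3 bits=0x3 at bit 5: 0x6b
err (1b) val=0 bits=0x0 at bit 7: 0x6b
word = 0x6b → little-endian bytes:
  [0]=0x6b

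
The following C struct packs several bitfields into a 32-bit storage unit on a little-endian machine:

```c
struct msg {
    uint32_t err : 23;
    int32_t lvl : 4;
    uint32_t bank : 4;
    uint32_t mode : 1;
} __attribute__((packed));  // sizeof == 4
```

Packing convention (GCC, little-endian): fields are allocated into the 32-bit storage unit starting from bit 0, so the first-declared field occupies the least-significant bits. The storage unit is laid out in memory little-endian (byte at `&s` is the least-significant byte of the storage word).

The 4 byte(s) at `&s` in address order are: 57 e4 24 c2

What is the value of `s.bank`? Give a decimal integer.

[0]=0x57 [1]=0xe4 [2]=0x24 [3]=0xc2 (little-endian) → word 0xc224e457
err [0+:23] = (word>>0) & 0x7fffff = 2417751
lvl [23+:4] = (word>>23) & 0xf = 4
bank [27+:4] = (word>>27) & 0xf = 8  ←
mode [31+:1] = (word>>31) & 0x1 = 1

8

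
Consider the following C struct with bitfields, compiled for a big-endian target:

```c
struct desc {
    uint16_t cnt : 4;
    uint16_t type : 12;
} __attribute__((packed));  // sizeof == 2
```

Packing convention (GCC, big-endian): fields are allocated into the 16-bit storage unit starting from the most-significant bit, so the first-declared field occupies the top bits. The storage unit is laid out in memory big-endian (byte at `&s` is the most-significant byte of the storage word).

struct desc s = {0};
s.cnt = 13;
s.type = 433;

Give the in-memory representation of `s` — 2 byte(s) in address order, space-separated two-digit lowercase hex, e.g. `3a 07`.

cnt:4 = 13 → 0xd << 12 → word 0xd000
type:12 = 433 → 0x1b1 << 0 → word 0xd1b1
word = 0xd1b1 → big-endian bytes:
  [0]=0xd1  [1]=0xb1

d1 b1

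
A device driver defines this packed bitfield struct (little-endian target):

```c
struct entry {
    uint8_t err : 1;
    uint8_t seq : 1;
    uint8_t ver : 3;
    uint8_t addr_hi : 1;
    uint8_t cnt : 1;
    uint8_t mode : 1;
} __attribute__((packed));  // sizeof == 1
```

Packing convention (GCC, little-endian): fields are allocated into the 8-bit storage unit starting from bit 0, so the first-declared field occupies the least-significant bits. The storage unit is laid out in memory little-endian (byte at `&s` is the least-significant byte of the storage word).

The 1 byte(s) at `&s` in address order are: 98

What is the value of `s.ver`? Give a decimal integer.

[0]=0x98 (little-endian) → word 0x98
err [0+:1] = (word>>0) & 0x1 = 0
seq [1+:1] = (word>>1) & 0x1 = 0
ver [2+:3] = (word>>2) & 0x7 = 6  ←
addr_hi [5+:1] = (word>>5) & 0x1 = 0
cnt [6+:1] = (word>>6) & 0x1 = 0
mode [7+:1] = (word>>7) & 0x1 = 1

6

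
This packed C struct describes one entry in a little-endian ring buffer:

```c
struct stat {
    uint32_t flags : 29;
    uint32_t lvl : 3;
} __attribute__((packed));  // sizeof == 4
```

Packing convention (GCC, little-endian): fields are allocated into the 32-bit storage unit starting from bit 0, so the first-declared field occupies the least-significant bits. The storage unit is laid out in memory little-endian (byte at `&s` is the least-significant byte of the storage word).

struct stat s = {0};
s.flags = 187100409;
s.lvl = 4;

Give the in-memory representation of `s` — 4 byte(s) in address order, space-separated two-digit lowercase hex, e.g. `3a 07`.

f9 ec 26 8b

[0+:29] flags=187100409 & 0x1fffffff = 0xb26ecf9; word=0x0b26ecf9
[29+:3] lvl=4 & 0x7 = 0x4; word=0x8b26ecf9
word = 0x8b26ecf9 → little-endian bytes:
  [0]=0xf9  [1]=0xec  [2]=0x26  [3]=0x8b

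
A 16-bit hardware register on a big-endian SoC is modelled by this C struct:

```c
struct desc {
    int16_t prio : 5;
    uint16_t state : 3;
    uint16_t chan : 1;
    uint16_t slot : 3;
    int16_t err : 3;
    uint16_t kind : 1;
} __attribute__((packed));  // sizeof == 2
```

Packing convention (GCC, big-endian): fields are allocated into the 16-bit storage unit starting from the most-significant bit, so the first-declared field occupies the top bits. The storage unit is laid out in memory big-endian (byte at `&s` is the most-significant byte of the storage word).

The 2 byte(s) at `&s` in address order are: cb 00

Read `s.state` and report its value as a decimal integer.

3

[0]=0xcb [1]=0x00 (big-endian) → word 0xcb00
prio:5 @ bit 11 → (0xcb00>>11)&0x1f = 0x19
state:3 @ bit 8 → (0xcb00>>8)&0x7 = 0x3  ←
chan:1 @ bit 7 → (0xcb00>>7)&0x1 = 0x0
slot:3 @ bit 4 → (0xcb00>>4)&0x7 = 0x0
err:3 @ bit 1 → (0xcb00>>1)&0x7 = 0x0
kind:1 @ bit 0 → (0xcb00>>0)&0x1 = 0x0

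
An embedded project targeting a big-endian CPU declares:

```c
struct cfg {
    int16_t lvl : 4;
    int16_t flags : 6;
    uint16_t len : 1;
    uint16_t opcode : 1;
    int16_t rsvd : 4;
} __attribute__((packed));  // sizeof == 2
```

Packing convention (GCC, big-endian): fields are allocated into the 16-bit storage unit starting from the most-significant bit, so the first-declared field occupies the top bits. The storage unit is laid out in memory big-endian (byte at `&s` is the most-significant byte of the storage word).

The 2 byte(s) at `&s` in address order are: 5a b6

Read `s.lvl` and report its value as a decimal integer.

[0]=0x5a [1]=0xb6 (big-endian) → word 0x5ab6
lvl:4 @ bit 12 → (0x5ab6>>12)&0xf = 0x5  ←
flags:6 @ bit 6 → (0x5ab6>>6)&0x3f = 0x2a
len:1 @ bit 5 → (0x5ab6>>5)&0x1 = 0x1
opcode:1 @ bit 4 → (0x5ab6>>4)&0x1 = 0x1
rsvd:4 @ bit 0 → (0x5ab6>>0)&0xf = 0x6
lvl signed 4b, MSB=0: value = 5

5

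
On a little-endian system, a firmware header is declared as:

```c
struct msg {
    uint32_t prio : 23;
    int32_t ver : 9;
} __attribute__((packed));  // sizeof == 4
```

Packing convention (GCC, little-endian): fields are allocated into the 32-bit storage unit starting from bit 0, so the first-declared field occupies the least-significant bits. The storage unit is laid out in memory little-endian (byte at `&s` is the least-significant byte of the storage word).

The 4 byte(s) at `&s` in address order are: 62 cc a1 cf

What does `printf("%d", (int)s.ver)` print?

[0]=0x62 [1]=0xcc [2]=0xa1 [3]=0xcf (little-endian) → word 0xcfa1cc62
prio [0+:23] = (word>>0) & 0x7fffff = 2215010
ver [23+:9] = (word>>23) & 0x1ff = 415  ←
ver signed 9b, MSB=1: 415 - 512 = -97

-97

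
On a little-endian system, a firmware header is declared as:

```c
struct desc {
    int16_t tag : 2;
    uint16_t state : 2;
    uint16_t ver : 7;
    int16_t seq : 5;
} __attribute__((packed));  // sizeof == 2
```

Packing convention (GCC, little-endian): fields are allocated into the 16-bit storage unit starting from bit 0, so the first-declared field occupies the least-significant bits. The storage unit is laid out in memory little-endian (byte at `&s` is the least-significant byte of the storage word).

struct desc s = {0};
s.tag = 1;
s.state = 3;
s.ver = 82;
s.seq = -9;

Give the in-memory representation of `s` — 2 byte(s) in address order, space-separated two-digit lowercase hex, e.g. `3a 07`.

tag (2b) val=1 bits=0x1 at bit 0: 0x0001
state (2b) val=3 bits=0x3 at bit 2: 0x000d
ver (7b) val=82 bits=0x52 at bit 4: 0x052d
seq (5b) val=-9 bits=0x17 at bit 11: 0xbd2d
word = 0xbd2d → little-endian bytes:
  [0]=0x2d  [1]=0xbd

2d bd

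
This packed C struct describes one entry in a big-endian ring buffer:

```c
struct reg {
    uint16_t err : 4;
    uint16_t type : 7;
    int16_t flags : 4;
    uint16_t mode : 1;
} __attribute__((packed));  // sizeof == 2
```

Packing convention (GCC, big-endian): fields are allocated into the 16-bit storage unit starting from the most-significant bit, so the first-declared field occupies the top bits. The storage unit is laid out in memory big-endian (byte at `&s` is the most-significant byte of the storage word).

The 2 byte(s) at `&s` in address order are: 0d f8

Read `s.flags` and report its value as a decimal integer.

[0]=0x0d [1]=0xf8 (big-endian) → word 0x0df8
err [12+:4] = (word>>12) & 0xf = 0
type [5+:7] = (word>>5) & 0x7f = 111
flags [1+:4] = (word>>1) & 0xf = 12  ←
mode [0+:1] = (word>>0) & 0x1 = 0
flags signed 4b, MSB=1: 12 - 16 = -4

-4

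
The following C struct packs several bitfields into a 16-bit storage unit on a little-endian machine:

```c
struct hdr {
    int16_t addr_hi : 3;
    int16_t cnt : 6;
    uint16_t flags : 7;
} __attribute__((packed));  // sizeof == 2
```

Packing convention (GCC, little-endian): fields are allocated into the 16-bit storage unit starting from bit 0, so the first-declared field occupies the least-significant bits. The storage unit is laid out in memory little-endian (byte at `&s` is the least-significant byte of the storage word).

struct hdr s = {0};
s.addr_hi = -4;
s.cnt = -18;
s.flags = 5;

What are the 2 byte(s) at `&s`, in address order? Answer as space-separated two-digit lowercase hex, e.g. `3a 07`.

[0+:3] addr_hi=-4 & 0x7 = 0x4; word=0x0004
[3+:6] cnt=-18 & 0x3f = 0x2e; word=0x0174
[9+:7] flags=5 & 0x7f = 0x5; word=0x0b74
word = 0x0b74 → little-endian bytes:
  [0]=0x74  [1]=0x0b

74 0b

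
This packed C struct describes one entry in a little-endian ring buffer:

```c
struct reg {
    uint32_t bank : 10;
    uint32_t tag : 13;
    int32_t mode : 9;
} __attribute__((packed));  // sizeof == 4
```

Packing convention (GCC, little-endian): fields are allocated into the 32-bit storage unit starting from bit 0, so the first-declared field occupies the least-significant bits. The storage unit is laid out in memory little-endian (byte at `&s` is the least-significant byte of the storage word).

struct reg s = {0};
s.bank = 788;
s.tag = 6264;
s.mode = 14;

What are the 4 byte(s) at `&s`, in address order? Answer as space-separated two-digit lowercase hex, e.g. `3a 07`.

14 e3 61 07

bank (10b) val=788 bits=0x314 at bit 0: 0x00000314
tag (13b) val=6264 bits=0x1878 at bit 10: 0x0061e314
mode (9b) val=14 bits=0xe at bit 23: 0x0761e314
word = 0x0761e314 → little-endian bytes:
  [0]=0x14  [1]=0xe3  [2]=0x61  [3]=0x07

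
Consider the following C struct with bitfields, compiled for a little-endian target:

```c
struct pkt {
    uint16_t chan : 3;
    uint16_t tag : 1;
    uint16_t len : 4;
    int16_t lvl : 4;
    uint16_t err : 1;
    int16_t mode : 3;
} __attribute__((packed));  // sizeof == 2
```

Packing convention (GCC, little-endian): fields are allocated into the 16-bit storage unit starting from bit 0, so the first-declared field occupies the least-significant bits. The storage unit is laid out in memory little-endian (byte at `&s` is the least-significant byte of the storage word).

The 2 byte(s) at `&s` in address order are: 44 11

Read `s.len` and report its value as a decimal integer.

[0]=0x44 [1]=0x11 (little-endian) → word 0x1144
chan:3 @ bit 0 → (0x1144>>0)&0x7 = 0x4
tag:1 @ bit 3 → (0x1144>>3)&0x1 = 0x0
len:4 @ bit 4 → (0x1144>>4)&0xf = 0x4  ←
lvl:4 @ bit 8 → (0x1144>>8)&0xf = 0x1
err:1 @ bit 12 → (0x1144>>12)&0x1 = 0x1
mode:3 @ bit 13 → (0x1144>>13)&0x7 = 0x0

4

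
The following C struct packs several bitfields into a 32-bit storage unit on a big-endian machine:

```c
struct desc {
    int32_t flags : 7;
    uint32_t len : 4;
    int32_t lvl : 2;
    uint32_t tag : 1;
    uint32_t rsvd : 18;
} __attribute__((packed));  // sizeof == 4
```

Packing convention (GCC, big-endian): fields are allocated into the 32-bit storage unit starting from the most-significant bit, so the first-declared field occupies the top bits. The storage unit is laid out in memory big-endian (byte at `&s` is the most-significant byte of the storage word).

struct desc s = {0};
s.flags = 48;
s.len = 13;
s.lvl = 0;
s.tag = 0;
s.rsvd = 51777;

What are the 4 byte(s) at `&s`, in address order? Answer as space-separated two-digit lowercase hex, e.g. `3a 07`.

flags:7 = 48 → 0x30 << 25 → word 0x60000000
len:4 = 13 → 0xd << 21 → word 0x61a00000
lvl:2 = 0 → 0x0 << 19 → word 0x61a00000
tag:1 = 0 → 0x0 << 18 → word 0x61a00000
rsvd:18 = 51777 → 0xca41 << 0 → word 0x61a0ca41
word = 0x61a0ca41 → big-endian bytes:
  [0]=0x61  [1]=0xa0  [2]=0xca  [3]=0x41

61 a0 ca 41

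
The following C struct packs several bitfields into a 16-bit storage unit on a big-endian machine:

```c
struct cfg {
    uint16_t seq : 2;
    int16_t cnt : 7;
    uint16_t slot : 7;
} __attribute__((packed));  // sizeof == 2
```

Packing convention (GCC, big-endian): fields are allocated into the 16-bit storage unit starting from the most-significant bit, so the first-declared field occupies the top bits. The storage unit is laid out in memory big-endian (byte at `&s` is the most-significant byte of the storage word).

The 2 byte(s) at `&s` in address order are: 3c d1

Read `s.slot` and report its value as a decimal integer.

81

[0]=0x3c [1]=0xd1 (big-endian) → word 0x3cd1
seq [14+:2] = (word>>14) & 0x3 = 0
cnt [7+:7] = (word>>7) & 0x7f = 121
slot [0+:7] = (word>>0) & 0x7f = 81  ←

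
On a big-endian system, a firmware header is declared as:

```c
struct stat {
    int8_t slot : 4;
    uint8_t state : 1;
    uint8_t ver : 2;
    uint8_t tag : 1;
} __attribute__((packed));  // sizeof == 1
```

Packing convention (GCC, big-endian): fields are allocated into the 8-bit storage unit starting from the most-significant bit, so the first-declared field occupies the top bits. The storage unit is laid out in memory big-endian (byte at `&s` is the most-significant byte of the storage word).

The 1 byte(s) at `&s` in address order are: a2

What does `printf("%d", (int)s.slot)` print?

-6

[0]=0xa2 (big-endian) → word 0xa2
slot [4+:4] = (word>>4) & 0xf = 10  ←
state [3+:1] = (word>>3) & 0x1 = 0
ver [1+:2] = (word>>1) & 0x3 = 1
tag [0+:1] = (word>>0) & 0x1 = 0
slot signed 4b, MSB=1: 10 - 16 = -6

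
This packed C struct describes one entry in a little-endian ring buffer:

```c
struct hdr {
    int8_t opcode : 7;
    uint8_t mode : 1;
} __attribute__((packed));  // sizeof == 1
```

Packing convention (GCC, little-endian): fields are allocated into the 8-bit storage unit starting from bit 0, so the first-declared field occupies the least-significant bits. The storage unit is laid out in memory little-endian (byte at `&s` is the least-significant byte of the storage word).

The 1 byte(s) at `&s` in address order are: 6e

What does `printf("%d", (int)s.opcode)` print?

[0]=0x6e (little-endian) → word 0x6e
opcode:7 @ bit 0 → (0x6e>>0)&0x7f = 0x6e  ←
mode:1 @ bit 7 → (0x6e>>7)&0x1 = 0x0
opcode signed 7b, MSB=1: 110 - 128 = -18

-18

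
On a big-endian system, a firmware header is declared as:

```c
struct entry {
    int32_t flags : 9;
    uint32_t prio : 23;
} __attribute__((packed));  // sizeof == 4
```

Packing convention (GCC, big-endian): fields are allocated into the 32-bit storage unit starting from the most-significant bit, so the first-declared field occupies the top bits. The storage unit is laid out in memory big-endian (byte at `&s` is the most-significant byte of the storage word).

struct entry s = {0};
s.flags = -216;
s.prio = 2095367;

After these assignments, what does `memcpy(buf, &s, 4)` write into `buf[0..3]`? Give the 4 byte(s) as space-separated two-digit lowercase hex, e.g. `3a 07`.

94 1f f9 07

flags (9b) val=-216 bits=0x128 at bit 23: 0x94000000
prio (23b) val=2095367 bits=0x1ff907 at bit 0: 0x941ff907
word = 0x941ff907 → big-endian bytes:
  [0]=0x94  [1]=0x1f  [2]=0xf9  [3]=0x07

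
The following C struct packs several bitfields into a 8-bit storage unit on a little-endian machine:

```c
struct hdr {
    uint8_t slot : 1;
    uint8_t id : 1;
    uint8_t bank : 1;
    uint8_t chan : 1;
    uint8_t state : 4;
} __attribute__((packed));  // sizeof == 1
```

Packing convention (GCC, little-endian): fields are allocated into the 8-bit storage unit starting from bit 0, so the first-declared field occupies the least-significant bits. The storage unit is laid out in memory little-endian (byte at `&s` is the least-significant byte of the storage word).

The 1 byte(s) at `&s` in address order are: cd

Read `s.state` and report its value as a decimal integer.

[0]=0xcd (little-endian) → word 0xcd
slot:1 @ bit 0 → (0xcd>>0)&0x1 = 0x1
id:1 @ bit 1 → (0xcd>>1)&0x1 = 0x0
bank:1 @ bit 2 → (0xcd>>2)&0x1 = 0x1
chan:1 @ bit 3 → (0xcd>>3)&0x1 = 0x1
state:4 @ bit 4 → (0xcd>>4)&0xf = 0xc  ←

12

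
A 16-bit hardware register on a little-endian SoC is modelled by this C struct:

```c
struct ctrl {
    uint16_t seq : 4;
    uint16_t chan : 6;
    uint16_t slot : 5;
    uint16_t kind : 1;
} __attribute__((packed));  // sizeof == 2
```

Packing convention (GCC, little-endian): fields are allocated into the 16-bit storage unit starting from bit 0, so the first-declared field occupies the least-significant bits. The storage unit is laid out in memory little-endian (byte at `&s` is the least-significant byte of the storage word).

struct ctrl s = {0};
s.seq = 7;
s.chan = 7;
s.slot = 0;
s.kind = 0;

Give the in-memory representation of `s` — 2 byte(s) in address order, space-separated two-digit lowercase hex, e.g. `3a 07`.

seq (4b) val=7 bits=0x7 at bit 0: 0x0007
chan (6b) val=7 bits=0x7 at bit 4: 0x0077
slot (5b) val=0 bits=0x0 at bit 10: 0x0077
kind (1b) val=0 bits=0x0 at bit 15: 0x0077
word = 0x0077 → little-endian bytes:
  [0]=0x77  [1]=0x00

77 00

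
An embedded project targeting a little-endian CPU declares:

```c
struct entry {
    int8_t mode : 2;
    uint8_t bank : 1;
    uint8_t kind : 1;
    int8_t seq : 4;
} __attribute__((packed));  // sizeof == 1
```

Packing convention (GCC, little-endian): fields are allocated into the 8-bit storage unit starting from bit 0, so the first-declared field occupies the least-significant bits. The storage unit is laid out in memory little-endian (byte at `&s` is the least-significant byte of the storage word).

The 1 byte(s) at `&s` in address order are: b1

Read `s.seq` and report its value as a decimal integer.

[0]=0xb1 (little-endian) → word 0xb1
mode:2 @ bit 0 → (0xb1>>0)&0x3 = 0x1
bank:1 @ bit 2 → (0xb1>>2)&0x1 = 0x0
kind:1 @ bit 3 → (0xb1>>3)&0x1 = 0x0
seq:4 @ bit 4 → (0xb1>>4)&0xf = 0xb  ←
seq signed 4b, MSB=1: 11 - 16 = -5

-5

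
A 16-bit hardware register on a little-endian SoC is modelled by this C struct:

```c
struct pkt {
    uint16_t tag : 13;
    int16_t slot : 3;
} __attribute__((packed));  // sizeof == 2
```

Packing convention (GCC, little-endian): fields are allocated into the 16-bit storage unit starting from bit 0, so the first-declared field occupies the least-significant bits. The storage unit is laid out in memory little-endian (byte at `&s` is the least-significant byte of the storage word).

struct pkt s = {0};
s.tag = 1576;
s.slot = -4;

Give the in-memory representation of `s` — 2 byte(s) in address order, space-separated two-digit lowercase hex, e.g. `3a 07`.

tag:13 = 1576 → 0x628 << 0 → word 0x0628
slot:3 = -4 → 0x4 << 13 → word 0x8628
word = 0x8628 → little-endian bytes:
  [0]=0x28  [1]=0x86

28 86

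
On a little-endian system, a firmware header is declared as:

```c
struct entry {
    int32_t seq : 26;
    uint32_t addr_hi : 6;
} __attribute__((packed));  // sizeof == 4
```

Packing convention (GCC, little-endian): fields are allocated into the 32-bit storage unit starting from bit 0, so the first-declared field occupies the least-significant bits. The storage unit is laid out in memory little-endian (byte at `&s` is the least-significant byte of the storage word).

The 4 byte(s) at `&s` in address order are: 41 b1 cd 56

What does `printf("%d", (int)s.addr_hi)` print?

[0]=0x41 [1]=0xb1 [2]=0xcd [3]=0x56 (little-endian) → word 0x56cdb141
seq [0+:26] = (word>>0) & 0x3ffffff = 47034689
addr_hi [26+:6] = (word>>26) & 0x3f = 21  ←

21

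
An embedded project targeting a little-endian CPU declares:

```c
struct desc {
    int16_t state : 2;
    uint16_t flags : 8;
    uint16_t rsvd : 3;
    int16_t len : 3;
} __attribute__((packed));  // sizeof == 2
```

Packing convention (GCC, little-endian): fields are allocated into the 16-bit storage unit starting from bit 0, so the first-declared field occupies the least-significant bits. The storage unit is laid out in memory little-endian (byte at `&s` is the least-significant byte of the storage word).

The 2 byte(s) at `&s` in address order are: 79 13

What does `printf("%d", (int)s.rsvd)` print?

[0]=0x79 [1]=0x13 (little-endian) → word 0x1379
state:2 @ bit 0 → (0x1379>>0)&0x3 = 0x1
flags:8 @ bit 2 → (0x1379>>2)&0xff = 0xde
rsvd:3 @ bit 10 → (0x1379>>10)&0x7 = 0x4  ←
len:3 @ bit 13 → (0x1379>>13)&0x7 = 0x0

4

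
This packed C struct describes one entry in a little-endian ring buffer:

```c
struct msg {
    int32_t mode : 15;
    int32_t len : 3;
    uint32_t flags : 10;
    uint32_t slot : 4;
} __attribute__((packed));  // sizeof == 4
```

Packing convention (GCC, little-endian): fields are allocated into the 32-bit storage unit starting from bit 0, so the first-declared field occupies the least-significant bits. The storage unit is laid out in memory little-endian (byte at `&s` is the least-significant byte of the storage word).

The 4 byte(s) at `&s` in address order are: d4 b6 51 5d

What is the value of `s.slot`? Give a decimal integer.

5

[0]=0xd4 [1]=0xb6 [2]=0x51 [3]=0x5d (little-endian) → word 0x5d51b6d4
mode:15 @ bit 0 → (0x5d51b6d4>>0)&0x7fff = 0x36d4
len:3 @ bit 15 → (0x5d51b6d4>>15)&0x7 = 0x3
flags:10 @ bit 18 → (0x5d51b6d4>>18)&0x3ff = 0x354
slot:4 @ bit 28 → (0x5d51b6d4>>28)&0xf = 0x5  ←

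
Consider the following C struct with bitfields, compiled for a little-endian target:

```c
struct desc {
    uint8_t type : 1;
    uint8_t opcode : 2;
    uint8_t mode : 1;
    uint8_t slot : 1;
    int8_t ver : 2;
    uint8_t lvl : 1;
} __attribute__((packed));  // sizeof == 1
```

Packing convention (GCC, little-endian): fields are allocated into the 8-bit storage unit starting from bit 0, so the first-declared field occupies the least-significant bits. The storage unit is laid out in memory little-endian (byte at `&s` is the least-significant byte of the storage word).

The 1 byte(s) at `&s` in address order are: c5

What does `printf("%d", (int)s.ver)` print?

-2

[0]=0xc5 (little-endian) → word 0xc5
type:1 @ bit 0 → (0xc5>>0)&0x1 = 0x1
opcode:2 @ bit 1 → (0xc5>>1)&0x3 = 0x2
mode:1 @ bit 3 → (0xc5>>3)&0x1 = 0x0
slot:1 @ bit 4 → (0xc5>>4)&0x1 = 0x0
ver:2 @ bit 5 → (0xc5>>5)&0x3 = 0x2  ←
lvl:1 @ bit 7 → (0xc5>>7)&0x1 = 0x1
ver signed 2b, MSB=1: 2 - 4 = -2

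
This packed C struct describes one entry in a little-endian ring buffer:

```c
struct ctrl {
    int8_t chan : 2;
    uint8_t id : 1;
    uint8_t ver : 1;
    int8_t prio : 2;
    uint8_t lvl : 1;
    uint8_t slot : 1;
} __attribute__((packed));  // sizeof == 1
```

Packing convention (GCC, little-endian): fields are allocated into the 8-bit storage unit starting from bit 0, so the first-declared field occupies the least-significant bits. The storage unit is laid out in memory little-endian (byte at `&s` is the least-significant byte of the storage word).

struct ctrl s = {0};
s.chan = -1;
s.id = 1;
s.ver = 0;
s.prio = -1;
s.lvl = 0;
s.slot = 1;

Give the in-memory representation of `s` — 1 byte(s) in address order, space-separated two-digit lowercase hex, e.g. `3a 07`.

b7

[0+:2] chan=-1 & 0x3 = 0x3; word=0x03
[2+:1] id=1 & 0x1 = 0x1; word=0x07
[3+:1] ver=0 & 0x1 = 0x0; word=0x07
[4+:2] prio=-1 & 0x3 = 0x3; word=0x37
[6+:1] lvl=0 & 0x1 = 0x0; word=0x37
[7+:1] slot=1 & 0x1 = 0x1; word=0xb7
word = 0xb7 → little-endian bytes:
  [0]=0xb7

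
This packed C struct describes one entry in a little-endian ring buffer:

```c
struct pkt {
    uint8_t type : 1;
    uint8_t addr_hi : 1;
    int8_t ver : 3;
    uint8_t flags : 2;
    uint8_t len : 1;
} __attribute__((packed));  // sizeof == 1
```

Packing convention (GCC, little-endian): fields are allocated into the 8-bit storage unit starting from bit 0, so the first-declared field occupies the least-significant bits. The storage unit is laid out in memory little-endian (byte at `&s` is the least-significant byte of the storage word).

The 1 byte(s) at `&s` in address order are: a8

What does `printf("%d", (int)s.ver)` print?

2

[0]=0xa8 (little-endian) → word 0xa8
type:1 @ bit 0 → (0xa8>>0)&0x1 = 0x0
addr_hi:1 @ bit 1 → (0xa8>>1)&0x1 = 0x0
ver:3 @ bit 2 → (0xa8>>2)&0x7 = 0x2  ←
flags:2 @ bit 5 → (0xa8>>5)&0x3 = 0x1
len:1 @ bit 7 → (0xa8>>7)&0x1 = 0x1
ver signed 3b, MSB=0: value = 2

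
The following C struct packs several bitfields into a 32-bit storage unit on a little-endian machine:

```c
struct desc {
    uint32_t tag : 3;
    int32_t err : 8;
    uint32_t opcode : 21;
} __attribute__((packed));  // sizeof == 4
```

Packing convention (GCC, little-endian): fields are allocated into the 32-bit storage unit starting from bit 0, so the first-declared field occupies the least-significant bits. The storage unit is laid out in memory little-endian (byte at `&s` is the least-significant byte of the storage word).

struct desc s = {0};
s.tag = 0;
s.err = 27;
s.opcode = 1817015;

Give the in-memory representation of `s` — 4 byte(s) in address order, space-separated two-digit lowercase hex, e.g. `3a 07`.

tag:3 = 0 → 0x0 << 0 → word 0x00000000
err:8 = 27 → 0x1b << 3 → word 0x000000d8
opcode:21 = 1817015 → 0x1bb9b7 << 11 → word 0xddcdb8d8
word = 0xddcdb8d8 → little-endian bytes:
  [0]=0xd8  [1]=0xb8  [2]=0xcd  [3]=0xdd

d8 b8 cd dd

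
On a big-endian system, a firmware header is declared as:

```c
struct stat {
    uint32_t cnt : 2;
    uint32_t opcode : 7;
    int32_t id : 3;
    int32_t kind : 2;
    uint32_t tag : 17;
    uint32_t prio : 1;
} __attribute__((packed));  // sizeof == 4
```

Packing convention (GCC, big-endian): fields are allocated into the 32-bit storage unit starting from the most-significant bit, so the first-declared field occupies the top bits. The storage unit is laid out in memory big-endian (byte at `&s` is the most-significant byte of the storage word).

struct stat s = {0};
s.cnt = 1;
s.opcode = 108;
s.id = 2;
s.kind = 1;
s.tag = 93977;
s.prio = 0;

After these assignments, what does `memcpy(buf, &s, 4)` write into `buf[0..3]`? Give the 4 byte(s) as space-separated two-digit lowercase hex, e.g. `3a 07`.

[30+:2] cnt=1 & 0x3 = 0x1; word=0x40000000
[23+:7] opcode=108 & 0x7f = 0x6c; word=0x76000000
[20+:3] id=2 & 0x7 = 0x2; word=0x76200000
[18+:2] kind=1 & 0x3 = 0x1; word=0x76240000
[1+:17] tag=93977 & 0x1ffff = 0x16f19; word=0x7626de32
[0+:1] prio=0 & 0x1 = 0x0; word=0x7626de32
word = 0x7626de32 → big-endian bytes:
  [0]=0x76  [1]=0x26  [2]=0xde  [3]=0x32

76 26 de 32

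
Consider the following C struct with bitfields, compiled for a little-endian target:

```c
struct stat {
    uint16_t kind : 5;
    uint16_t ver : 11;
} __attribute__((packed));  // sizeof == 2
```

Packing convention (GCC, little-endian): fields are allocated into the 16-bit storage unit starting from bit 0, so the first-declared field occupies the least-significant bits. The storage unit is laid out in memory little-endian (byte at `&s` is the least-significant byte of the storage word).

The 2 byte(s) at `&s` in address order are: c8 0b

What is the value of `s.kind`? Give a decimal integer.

8

[0]=0xc8 [1]=0x0b (little-endian) → word 0x0bc8
kind [0+:5] = (word>>0) & 0x1f = 8  ←
ver [5+:11] = (word>>5) & 0x7ff = 94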